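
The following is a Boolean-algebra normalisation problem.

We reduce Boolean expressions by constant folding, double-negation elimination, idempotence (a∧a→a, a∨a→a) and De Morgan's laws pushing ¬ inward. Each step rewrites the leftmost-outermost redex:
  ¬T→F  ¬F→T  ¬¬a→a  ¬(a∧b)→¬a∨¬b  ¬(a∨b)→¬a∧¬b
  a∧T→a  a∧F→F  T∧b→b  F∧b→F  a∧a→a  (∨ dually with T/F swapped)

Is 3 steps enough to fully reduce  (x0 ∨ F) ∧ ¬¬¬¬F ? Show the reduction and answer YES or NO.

Answer: NO — after 3 steps the term is x0 ∧ F, not yet normal

Working:
  start: (x0 ∨ F) ∧ ¬¬¬¬F
  step 1: x0 ∧ ¬¬¬¬F
  step 2: x0 ∧ ¬¬F
  step 3: x0 ∧ F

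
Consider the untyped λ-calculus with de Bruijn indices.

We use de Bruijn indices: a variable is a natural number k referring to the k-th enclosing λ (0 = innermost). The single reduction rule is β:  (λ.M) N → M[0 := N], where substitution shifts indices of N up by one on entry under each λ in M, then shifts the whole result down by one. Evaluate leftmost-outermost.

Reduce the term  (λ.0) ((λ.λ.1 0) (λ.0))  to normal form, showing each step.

  start: (λ.0) ((λ.λ.1 0) (λ.0))
  →1  (λ.λ.1 0) (λ.0)
  →2  λ.(λ.0) 0
  →3  λ.0

Answer: normal form = λ.0  (in 3 steps)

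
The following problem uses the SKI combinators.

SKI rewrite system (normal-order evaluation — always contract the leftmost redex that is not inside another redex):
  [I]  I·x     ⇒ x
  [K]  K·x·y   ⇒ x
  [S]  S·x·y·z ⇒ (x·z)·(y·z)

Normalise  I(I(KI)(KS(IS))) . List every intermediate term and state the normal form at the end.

Answer: normal form = I  (in 3 steps)

Derivation:
  start: I(I(KI)(KS(IS)))
  →1  I(KI)(KS(IS))
  →2  KI(KS(IS))
  →3  I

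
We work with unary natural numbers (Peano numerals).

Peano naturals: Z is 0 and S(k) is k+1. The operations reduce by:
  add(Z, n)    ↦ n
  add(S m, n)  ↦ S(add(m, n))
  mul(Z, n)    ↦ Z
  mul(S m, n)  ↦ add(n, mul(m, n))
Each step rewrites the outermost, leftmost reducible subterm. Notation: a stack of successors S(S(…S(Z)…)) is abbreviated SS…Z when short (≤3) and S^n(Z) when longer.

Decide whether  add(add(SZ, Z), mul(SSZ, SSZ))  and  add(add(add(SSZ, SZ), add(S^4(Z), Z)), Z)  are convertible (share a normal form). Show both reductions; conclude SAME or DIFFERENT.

Term A:
  start: add(add(SZ, Z), mul(SSZ, SSZ))
  [1] add(S(add(Z, Z)), mul(SSZ, SSZ))
  [2] S(add(add(Z, Z), mul(SSZ, SSZ)))
  [3] S(add(Z, mul(SSZ, SSZ)))
  [4] S(mul(SSZ, SSZ))
  [5] S(add(SSZ, mul(SZ, SSZ)))
  [6] S(S(add(SZ, mul(SZ, SSZ))))
  [7] S(S(S(add(Z, mul(SZ, SSZ)))))
  [8] S(S(S(mul(SZ, SSZ))))
  [9] S(S(S(add(SSZ, mul(Z, SSZ)))))
  [10] S(S(S(S(add(SZ, mul(Z, SSZ))))))
  [11] S(S(S(S(S(add(Z, mul(Z, SSZ)))))))
  [12] S(S(S(S(S(mul(Z, SSZ))))))
  [13] S^5(Z)

Term B:
  start: add(add(add(SSZ, SZ), add(S^4(Z), Z)), Z)
  [1] add(add(S(add(SZ, SZ)), add(S^4(Z), Z)), Z)
  [2] add(S(add(add(SZ, SZ), add(S^4(Z), Z))), Z)
  [3] S(add(add(add(SZ, SZ), add(S^4(Z), Z)), Z))
  [4] S(add(add(S(add(Z, SZ)), add(S^4(Z), Z)), Z))
  [5] S(add(S(add(add(Z, SZ), add(S^4(Z), Z))), Z))
  [6] S(S(add(add(add(Z, SZ), add(S^4(Z), Z)), Z)))
  [7] S(S(add(add(SZ, add(S^4(Z), Z)), Z)))
  [8] S(S(add(S(add(Z, add(S^4(Z), Z))), Z)))
  [9] S(S(S(add(add(Z, add(S^4(Z), Z)), Z))))
  [10] S(S(S(add(add(S^4(Z), Z), Z))))
  [11] S(S(S(add(S(add(SSSZ, Z)), Z))))
  [12] S(S(S(S(add(add(SSSZ, Z), Z)))))
  [13] S(S(S(S(add(S(add(SSZ, Z)), Z)))))
  [14] S(S(S(S(S(add(add(SSZ, Z), Z))))))
  [15] S(S(S(S(S(add(S(add(SZ, Z)), Z))))))
  [16] S(S(S(S(S(S(add(add(SZ, Z), Z)))))))
  [17] S(S(S(S(S(S(add(S(add(Z, Z)), Z)))))))
  [18] S(S(S(S(S(S(S(add(add(Z, Z), Z))))))))
  [19] S(S(S(S(S(S(S(add(Z, Z))))))))
  [20] S^7(Z)

Answer: DIFFERENT — A ⇓ S^5(Z), B ⇓ S^7(Z)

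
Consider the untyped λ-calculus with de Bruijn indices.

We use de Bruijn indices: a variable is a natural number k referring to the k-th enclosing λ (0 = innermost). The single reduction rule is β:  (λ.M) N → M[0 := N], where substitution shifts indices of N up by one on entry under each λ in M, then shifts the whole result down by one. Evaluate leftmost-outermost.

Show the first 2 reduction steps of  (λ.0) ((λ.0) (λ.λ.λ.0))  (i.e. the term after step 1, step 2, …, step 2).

Answer: after 2 steps: λ.λ.λ.0

Derivation:
  start: (λ.0) ((λ.0) (λ.λ.λ.0))
  →1  (λ.0) (λ.λ.λ.0)
  →2  λ.λ.λ.0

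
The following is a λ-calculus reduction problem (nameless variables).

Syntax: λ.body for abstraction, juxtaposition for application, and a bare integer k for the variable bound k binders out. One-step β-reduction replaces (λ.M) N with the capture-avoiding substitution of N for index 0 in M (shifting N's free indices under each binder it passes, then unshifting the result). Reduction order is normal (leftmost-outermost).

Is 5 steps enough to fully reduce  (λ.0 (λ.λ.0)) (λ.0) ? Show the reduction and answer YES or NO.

Answer: YES — reaches normal form λ.λ.0 in 2 ≤ 5 steps

Working:
  start: (λ.0 (λ.λ.0)) (λ.0)
  →1  (λ.0) (λ.λ.0)
  →2  λ.λ.0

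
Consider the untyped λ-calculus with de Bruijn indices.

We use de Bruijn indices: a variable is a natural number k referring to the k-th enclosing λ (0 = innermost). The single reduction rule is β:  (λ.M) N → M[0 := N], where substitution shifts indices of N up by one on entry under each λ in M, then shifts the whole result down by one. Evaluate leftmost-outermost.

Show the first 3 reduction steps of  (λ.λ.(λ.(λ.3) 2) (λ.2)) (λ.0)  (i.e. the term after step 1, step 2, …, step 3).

Answer: after 3 steps: λ.λ.0

Derivation:
  start: (λ.λ.(λ.(λ.3) 2) (λ.2)) (λ.0)
  →1  λ.(λ.(λ.λ.0) (λ.0)) (λ.λ.0)
  →2  λ.(λ.λ.0) (λ.0)
  →3  λ.λ.0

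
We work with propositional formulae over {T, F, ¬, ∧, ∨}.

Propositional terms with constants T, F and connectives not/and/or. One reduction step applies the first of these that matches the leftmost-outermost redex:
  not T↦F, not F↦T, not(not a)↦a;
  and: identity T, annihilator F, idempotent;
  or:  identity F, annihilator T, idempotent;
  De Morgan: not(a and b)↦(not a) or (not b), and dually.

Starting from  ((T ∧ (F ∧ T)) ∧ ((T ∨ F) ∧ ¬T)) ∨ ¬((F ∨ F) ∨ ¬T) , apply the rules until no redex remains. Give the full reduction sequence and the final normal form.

Answer: normal form = T  (in 10 steps)

Working:
  start: ((T ∧ (F ∧ T)) ∧ ((T ∨ F) ∧ ¬T)) ∨ ¬((F ∨ F) ∨ ¬T)
  →1  ((F ∧ T) ∧ ((T ∨ F) ∧ ¬T)) ∨ ¬((F ∨ F) ∨ ¬T)
  →2  (F ∧ ((T ∨ F) ∧ ¬T)) ∨ ¬((F ∨ F) ∨ ¬T)
  →3  F ∨ ¬((F ∨ F) ∨ ¬T)
  →4  ¬((F ∨ F) ∨ ¬T)
  →5  ¬(F ∨ F) ∧ ¬¬T
  →6  (¬F ∧ ¬F) ∧ ¬¬T
  →7  ¬F ∧ ¬¬T
  →8  T ∧ ¬¬T
  →9  ¬¬T
  →10  T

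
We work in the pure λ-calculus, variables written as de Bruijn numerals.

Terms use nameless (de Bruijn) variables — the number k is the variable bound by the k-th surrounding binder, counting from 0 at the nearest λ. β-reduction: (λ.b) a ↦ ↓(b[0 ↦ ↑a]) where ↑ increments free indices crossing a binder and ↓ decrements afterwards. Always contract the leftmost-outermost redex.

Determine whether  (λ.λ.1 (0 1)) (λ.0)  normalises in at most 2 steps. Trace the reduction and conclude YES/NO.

Answer: YES — reaches normal form λ.0 (λ.0) in 2 ≤ 2 steps

Reduction:
  start: (λ.λ.1 (0 1)) (λ.0)
  →1  λ.(λ.0) (0 (λ.0))
  →2  λ.0 (λ.0)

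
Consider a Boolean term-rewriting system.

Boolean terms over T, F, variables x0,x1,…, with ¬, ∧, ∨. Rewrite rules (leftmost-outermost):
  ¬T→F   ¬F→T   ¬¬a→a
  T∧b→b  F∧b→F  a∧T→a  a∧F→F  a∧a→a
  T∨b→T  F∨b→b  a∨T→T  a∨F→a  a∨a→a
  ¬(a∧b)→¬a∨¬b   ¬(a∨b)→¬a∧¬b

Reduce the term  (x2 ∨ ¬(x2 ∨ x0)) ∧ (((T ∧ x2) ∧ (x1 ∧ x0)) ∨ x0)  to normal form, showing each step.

Answer: normal form = (x2 ∨ (¬x2 ∧ ¬x0)) ∧ ((x2 ∧ (x1 ∧ x0)) ∨ x0)  (in 2 steps)

Derivation:
  start: (x2 ∨ ¬(x2 ∨ x0)) ∧ (((T ∧ x2) ∧ (x1 ∧ x0)) ∨ x0)
  [1] (x2 ∨ (¬x2 ∧ ¬x0)) ∧ (((T ∧ x2) ∧ (x1 ∧ x0)) ∨ x0)
  [2] (x2 ∨ (¬x2 ∧ ¬x0)) ∧ ((x2 ∧ (x1 ∧ x0)) ∨ x0)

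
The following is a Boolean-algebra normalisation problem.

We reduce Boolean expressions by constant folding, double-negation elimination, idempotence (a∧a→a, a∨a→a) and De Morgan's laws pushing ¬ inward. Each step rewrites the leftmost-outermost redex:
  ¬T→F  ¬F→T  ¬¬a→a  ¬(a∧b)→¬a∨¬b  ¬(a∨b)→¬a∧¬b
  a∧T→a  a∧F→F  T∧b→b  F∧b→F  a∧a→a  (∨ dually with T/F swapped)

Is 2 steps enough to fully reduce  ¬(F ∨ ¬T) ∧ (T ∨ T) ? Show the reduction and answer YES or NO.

  start: ¬(F ∨ ¬T) ∧ (T ∨ T)
  →1  (¬F ∧ ¬¬T) ∧ (T ∨ T)
  →2  (T ∧ ¬¬T) ∧ (T ∨ T)

Answer: NO — after 2 steps the term is (T ∧ ¬¬T) ∧ (T ∨ T), not yet normal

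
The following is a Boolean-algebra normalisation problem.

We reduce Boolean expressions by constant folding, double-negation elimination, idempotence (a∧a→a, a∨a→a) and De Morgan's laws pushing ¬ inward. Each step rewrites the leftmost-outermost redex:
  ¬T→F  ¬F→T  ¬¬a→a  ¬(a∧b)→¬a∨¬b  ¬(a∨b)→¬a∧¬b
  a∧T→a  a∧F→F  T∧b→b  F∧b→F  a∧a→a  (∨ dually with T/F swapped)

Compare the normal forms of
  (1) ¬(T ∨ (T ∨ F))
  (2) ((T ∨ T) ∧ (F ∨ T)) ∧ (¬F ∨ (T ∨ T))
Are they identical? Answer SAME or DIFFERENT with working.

Term A:
  start: ¬(T ∨ (T ∨ F))
  →1  ¬T ∧ ¬(T ∨ F)
  →2  F ∧ ¬(T ∨ F)
  →3  F

Term B:
  start: ((T ∨ T) ∧ (F ∨ T)) ∧ (¬F ∨ (T ∨ T))
  →1  (T ∧ (F ∨ T)) ∧ (¬F ∨ (T ∨ T))
  →2  (F ∨ T) ∧ (¬F ∨ (T ∨ T))
  →3  T ∧ (¬F ∨ (T ∨ T))
  →4  ¬F ∨ (T ∨ T)
  →5  T ∨ (T ∨ T)
  →6  T

Answer: DIFFERENT — A ⇓ F, B ⇓ T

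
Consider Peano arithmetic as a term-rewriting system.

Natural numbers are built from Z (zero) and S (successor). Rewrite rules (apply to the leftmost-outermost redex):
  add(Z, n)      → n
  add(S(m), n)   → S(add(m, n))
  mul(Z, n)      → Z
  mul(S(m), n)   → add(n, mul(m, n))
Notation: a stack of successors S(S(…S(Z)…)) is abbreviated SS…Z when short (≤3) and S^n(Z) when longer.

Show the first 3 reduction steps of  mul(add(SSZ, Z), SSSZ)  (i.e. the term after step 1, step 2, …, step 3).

Answer: after 3 steps: S(add(SSZ, mul(add(SZ, Z), SSSZ)))

Derivation:
  start: mul(add(SSZ, Z), SSSZ)
  [1] mul(S(add(SZ, Z)), SSSZ)
  [2] add(SSSZ, mul(add(SZ, Z), SSSZ))
  [3] S(add(SSZ, mul(add(SZ, Z), SSSZ)))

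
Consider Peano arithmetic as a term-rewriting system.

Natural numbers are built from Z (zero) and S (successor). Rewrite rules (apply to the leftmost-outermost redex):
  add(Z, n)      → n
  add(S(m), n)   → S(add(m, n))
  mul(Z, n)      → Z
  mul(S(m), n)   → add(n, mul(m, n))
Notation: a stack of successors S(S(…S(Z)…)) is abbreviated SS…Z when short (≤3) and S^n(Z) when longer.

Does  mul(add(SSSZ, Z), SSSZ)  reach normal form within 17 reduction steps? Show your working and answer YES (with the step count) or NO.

  start: mul(add(SSSZ, Z), SSSZ)
  [1] mul(S(add(SSZ, Z)), SSSZ)
  [2] add(SSSZ, mul(add(SSZ, Z), SSSZ))
  [3] S(add(SSZ, mul(add(SSZ, Z), SSSZ)))
  [4] S(S(add(SZ, mul(add(SSZ, Z), SSSZ))))
  [5] S(S(S(add(Z, mul(add(SSZ, Z), SSSZ)))))
  [6] S(S(S(mul(add(SSZ, Z), SSSZ))))
  [7] S(S(S(mul(S(add(SZ, Z)), SSSZ))))
  [8] S(S(S(add(SSSZ, mul(add(SZ, Z), SSSZ)))))
  [9] S(S(S(S(add(SSZ, mul(add(SZ, Z), SSSZ))))))
  [10] S(S(S(S(S(add(SZ, mul(add(SZ, Z), SSSZ)))))))
  [11] S(S(S(S(S(S(add(Z, mul(add(SZ, Z), SSSZ))))))))
  [12] S(S(S(S(S(S(mul(add(SZ, Z), SSSZ)))))))
  [13] S(S(S(S(S(S(mul(S(add(Z, Z)), SSSZ)))))))
  [14] S(S(S(S(S(S(add(SSSZ, mul(add(Z, Z), SSSZ))))))))
  [15] S(S(S(S(S(S(S(add(SSZ, mul(add(Z, Z), SSSZ)))))))))
  [16] S(S(S(S(S(S(S(S(add(SZ, mul(add(Z, Z), SSSZ))))))))))
  [17] S(S(S(S(S(S(S(S(S(add(Z, mul(add(Z, Z), SSSZ)))))))))))

Answer: NO — after 17 steps the term is S(S(S(S(S(S(S(S(S(add(Z, mul(add(Z, Z), SSSZ))))))))))), not yet normal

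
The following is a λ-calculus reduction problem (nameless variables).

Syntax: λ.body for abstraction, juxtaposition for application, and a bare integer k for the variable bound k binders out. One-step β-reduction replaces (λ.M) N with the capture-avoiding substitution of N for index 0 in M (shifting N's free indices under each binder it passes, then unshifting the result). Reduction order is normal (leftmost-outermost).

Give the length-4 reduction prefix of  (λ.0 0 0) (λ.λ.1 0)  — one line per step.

Answer: after 4 steps: λ.(λ.λ.1 0) 0

Working:
  start: (λ.0 0 0) (λ.λ.1 0)
  [1] (λ.λ.1 0) (λ.λ.1 0) (λ.λ.1 0)
  [2] (λ.(λ.λ.1 0) 0) (λ.λ.1 0)
  [3] (λ.λ.1 0) (λ.λ.1 0)
  [4] λ.(λ.λ.1 0) 0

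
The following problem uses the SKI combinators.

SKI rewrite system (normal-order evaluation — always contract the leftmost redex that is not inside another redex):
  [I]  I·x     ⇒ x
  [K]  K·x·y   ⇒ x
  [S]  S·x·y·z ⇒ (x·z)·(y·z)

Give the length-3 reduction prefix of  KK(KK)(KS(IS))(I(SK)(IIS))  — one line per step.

Answer: after 3 steps: S

Reduction:
  start: KK(KK)(KS(IS))(I(SK)(IIS))
  →1  K(KS(IS))(I(SK)(IIS))
  →2  KS(IS)
  →3  S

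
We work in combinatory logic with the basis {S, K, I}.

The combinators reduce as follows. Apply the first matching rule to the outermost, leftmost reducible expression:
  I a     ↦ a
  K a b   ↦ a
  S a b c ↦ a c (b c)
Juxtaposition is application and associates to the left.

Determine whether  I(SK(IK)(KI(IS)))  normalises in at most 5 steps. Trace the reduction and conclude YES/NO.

Answer: YES — reaches normal form I in 4 ≤ 5 steps

Derivation:
  start: I(SK(IK)(KI(IS)))
  step 1: SK(IK)(KI(IS))
  step 2: K(KI(IS))(IK(KI(IS)))
  step 3: KI(IS)
  step 4: I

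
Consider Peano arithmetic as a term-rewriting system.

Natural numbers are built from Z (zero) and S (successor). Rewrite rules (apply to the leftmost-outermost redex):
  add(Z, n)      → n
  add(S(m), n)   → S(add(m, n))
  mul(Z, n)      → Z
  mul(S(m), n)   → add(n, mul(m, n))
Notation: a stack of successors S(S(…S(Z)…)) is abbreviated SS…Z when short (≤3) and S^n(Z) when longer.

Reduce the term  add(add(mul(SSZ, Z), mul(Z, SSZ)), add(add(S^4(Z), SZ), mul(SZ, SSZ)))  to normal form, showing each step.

Answer: normal form = S^7(Z)  (in 24 steps)

Reduction:
  start: add(add(mul(SSZ, Z), mul(Z, SSZ)), add(add(S^4(Z), SZ), mul(SZ, SSZ)))
  step 1: add(add(add(Z, mul(SZ, Z)), mul(Z, SSZ)), add(add(S^4(Z), SZ), mul(SZ, SSZ)))
  step 2: add(add(mul(SZ, Z), mul(Z, SSZ)), add(add(S^4(Z), SZ), mul(SZ, SSZ)))
  step 3: add(add(add(Z, mul(Z, Z)), mul(Z, SSZ)), add(add(S^4(Z), SZ), mul(SZ, SSZ)))
  step 4: add(add(mul(Z, Z), mul(Z, SSZ)), add(add(S^4(Z), SZ), mul(SZ, SSZ)))
  step 5: add(add(Z, mul(Z, SSZ)), add(add(S^4(Z), SZ), mul(SZ, SSZ)))
  step 6: add(mul(Z, SSZ), add(add(S^4(Z), SZ), mul(SZ, SSZ)))
  step 7: add(Z, add(add(S^4(Z), SZ), mul(SZ, SSZ)))
  step 8: add(add(S^4(Z), SZ), mul(SZ, SSZ))
  step 9: add(S(add(SSSZ, SZ)), mul(SZ, SSZ))
  step 10: S(add(add(SSSZ, SZ), mul(SZ, SSZ)))
  step 11: S(add(S(add(SSZ, SZ)), mul(SZ, SSZ)))
  step 12: S(S(add(add(SSZ, SZ), mul(SZ, SSZ))))
  step 13: S(S(add(S(add(SZ, SZ)), mul(SZ, SSZ))))
  step 14: S(S(S(add(add(SZ, SZ), mul(SZ, SSZ)))))
  step 15: S(S(S(add(S(add(Z, SZ)), mul(SZ, SSZ)))))
  step 16: S(S(S(S(add(add(Z, SZ), mul(SZ, SSZ))))))
  step 17: S(S(S(S(add(SZ, mul(SZ, SSZ))))))
  step 18: S(S(S(S(S(add(Z, mul(SZ, SSZ)))))))
  step 19: S(S(S(S(S(mul(SZ, SSZ))))))
  step 20: S(S(S(S(S(add(SSZ, mul(Z, SSZ)))))))
  step 21: S(S(S(S(S(S(add(SZ, mul(Z, SSZ))))))))
  step 22: S(S(S(S(S(S(S(add(Z, mul(Z, SSZ)))))))))
  step 23: S(S(S(S(S(S(S(mul(Z, SSZ))))))))
  step 24: S^7(Z)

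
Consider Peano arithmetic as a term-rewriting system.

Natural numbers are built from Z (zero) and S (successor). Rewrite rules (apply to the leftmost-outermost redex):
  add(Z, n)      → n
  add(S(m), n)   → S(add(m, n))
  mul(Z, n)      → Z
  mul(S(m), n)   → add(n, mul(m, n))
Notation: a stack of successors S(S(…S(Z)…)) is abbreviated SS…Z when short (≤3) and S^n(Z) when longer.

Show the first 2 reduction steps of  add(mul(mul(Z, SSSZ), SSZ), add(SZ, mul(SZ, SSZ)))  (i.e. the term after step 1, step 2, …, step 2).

  start: add(mul(mul(Z, SSSZ), SSZ), add(SZ, mul(SZ, SSZ)))
  step 1: add(mul(Z, SSZ), add(SZ, mul(SZ, SSZ)))
  step 2: add(Z, add(SZ, mul(SZ, SSZ)))

Answer: after 2 steps: add(Z, add(SZ, mul(SZ, SSZ)))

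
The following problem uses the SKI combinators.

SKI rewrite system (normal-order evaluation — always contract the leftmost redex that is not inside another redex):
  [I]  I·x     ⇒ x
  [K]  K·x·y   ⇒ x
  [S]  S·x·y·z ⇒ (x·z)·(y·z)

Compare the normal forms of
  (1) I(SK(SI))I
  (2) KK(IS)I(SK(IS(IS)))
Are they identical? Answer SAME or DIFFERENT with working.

Answer: SAME — A ⇓ I, B ⇓ I

Working:
Term A:
  start: I(SK(SI))I
  step 1: SK(SI)I
  step 2: KI(SII)
  step 3: I

Term B:
  start: KK(IS)I(SK(IS(IS)))
  step 1: KI(SK(IS(IS)))
  step 2: I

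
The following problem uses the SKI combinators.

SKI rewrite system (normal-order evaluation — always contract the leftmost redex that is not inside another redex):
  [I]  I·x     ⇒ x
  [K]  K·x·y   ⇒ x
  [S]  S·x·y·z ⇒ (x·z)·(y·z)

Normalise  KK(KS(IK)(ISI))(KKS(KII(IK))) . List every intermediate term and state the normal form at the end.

Answer: normal form = K(KK)  (in 5 steps)

Working:
  start: KK(KS(IK)(ISI))(KKS(KII(IK)))
  step 1: K(KKS(KII(IK)))
  step 2: K(K(KII(IK)))
  step 3: K(K(I(IK)))
  step 4: K(K(IK))
  step 5: K(KK)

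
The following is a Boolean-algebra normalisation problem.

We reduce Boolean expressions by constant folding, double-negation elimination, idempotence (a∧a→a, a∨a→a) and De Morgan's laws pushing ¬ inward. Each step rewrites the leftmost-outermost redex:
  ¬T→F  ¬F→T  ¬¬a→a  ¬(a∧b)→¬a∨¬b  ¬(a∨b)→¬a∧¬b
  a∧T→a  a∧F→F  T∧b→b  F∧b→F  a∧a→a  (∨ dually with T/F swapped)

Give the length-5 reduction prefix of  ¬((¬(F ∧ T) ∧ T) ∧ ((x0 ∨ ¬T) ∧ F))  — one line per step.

  start: ¬((¬(F ∧ T) ∧ T) ∧ ((x0 ∨ ¬T) ∧ F))
  →1  ¬(¬(F ∧ T) ∧ T) ∨ ¬((x0 ∨ ¬T) ∧ F)
  →2  (¬¬(F ∧ T) ∨ ¬T) ∨ ¬((x0 ∨ ¬T) ∧ F)
  →3  ((F ∧ T) ∨ ¬T) ∨ ¬((x0 ∨ ¬T) ∧ F)
  →4  (F ∨ ¬T) ∨ ¬((x0 ∨ ¬T) ∧ F)
  →5  ¬T ∨ ¬((x0 ∨ ¬T) ∧ F)

Answer: after 5 steps: ¬T ∨ ¬((x0 ∨ ¬T) ∧ F)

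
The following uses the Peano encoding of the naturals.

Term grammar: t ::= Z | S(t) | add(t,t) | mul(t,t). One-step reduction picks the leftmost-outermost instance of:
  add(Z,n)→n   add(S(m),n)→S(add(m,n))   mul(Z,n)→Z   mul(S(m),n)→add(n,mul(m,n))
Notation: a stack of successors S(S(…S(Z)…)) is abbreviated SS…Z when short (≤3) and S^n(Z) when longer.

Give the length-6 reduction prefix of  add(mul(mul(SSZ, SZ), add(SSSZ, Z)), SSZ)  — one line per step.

Answer: after 6 steps: S(add(add(add(SSZ, Z), mul(add(Z, mul(SZ, SZ)), add(SSSZ, Z))), SSZ))

Reduction:
  start: add(mul(mul(SSZ, SZ), add(SSSZ, Z)), SSZ)
  →1  add(mul(add(SZ, mul(SZ, SZ)), add(SSSZ, Z)), SSZ)
  →2  add(mul(S(add(Z, mul(SZ, SZ))), add(SSSZ, Z)), SSZ)
  →3  add(add(add(SSSZ, Z), mul(add(Z, mul(SZ, SZ)), add(SSSZ, Z))), SSZ)
  →4  add(add(S(add(SSZ, Z)), mul(add(Z, mul(SZ, SZ)), add(SSSZ, Z))), SSZ)
  →5  add(S(add(add(SSZ, Z), mul(add(Z, mul(SZ, SZ)), add(SSSZ, Z)))), SSZ)
  →6  S(add(add(add(SSZ, Z), mul(add(Z, mul(SZ, SZ)), add(SSSZ, Z))), SSZ))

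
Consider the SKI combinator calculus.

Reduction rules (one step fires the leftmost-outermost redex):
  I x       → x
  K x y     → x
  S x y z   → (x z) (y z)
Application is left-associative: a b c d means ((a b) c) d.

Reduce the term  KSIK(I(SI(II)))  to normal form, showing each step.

  start: KSIK(I(SI(II)))
  [1] SK(I(SI(II)))
  [2] SK(SI(II))
  [3] SK(SII)

Answer: normal form = SK(SII)  (in 3 steps)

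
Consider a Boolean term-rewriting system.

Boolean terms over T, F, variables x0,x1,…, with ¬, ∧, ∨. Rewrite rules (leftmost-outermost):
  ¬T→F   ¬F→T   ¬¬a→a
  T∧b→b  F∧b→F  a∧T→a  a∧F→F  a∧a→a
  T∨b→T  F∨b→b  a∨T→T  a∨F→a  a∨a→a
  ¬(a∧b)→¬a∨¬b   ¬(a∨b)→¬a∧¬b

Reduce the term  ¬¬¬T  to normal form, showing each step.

Answer: normal form = F  (in 2 steps)

Working:
  start: ¬¬¬T
  [1] ¬T
  [2] F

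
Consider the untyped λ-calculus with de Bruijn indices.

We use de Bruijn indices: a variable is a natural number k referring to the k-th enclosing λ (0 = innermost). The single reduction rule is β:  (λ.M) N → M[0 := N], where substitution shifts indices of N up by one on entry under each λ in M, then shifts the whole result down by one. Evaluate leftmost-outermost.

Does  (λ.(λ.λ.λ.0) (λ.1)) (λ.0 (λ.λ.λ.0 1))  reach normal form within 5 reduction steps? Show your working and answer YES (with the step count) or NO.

  start: (λ.(λ.λ.λ.0) (λ.1)) (λ.0 (λ.λ.λ.0 1))
  [1] (λ.λ.λ.0) (λ.λ.0 (λ.λ.λ.0 1))
  [2] λ.λ.0

Answer: YES — reaches normal form λ.λ.0 in 2 ≤ 5 steps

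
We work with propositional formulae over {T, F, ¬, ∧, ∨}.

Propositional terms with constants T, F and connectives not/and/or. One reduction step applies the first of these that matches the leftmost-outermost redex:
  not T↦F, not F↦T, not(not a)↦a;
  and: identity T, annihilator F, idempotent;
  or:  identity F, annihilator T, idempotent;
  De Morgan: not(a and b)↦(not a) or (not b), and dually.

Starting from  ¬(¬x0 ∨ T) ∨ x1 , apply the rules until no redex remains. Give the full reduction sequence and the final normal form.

Answer: normal form = x1  (in 5 steps)

Reduction:
  start: ¬(¬x0 ∨ T) ∨ x1
  step 1: (¬¬x0 ∧ ¬T) ∨ x1
  step 2: (x0 ∧ ¬T) ∨ x1
  step 3: (x0 ∧ F) ∨ x1
  step 4: F ∨ x1
  step 5: x1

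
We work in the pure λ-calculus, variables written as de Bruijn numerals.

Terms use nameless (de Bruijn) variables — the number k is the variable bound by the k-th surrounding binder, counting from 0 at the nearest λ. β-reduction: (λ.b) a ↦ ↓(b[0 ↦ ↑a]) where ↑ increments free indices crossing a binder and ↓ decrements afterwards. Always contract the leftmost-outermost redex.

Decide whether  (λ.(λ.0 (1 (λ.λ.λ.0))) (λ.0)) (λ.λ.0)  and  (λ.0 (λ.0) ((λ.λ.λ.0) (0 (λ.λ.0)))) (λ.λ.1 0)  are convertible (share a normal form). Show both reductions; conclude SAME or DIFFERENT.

Answer: DIFFERENT — A ⇓ λ.0, B ⇓ λ.λ.0

Derivation:
Term A:
  start: (λ.(λ.0 (1 (λ.λ.λ.0))) (λ.0)) (λ.λ.0)
  [1] (λ.0 ((λ.λ.0) (λ.λ.λ.0))) (λ.0)
  [2] (λ.0) ((λ.λ.0) (λ.λ.λ.0))
  [3] (λ.λ.0) (λ.λ.λ.0)
  [4] λ.0

Term B:
  start: (λ.0 (λ.0) ((λ.λ.λ.0) (0 (λ.λ.0)))) (λ.λ.1 0)
  [1] (λ.λ.1 0) (λ.0) ((λ.λ.λ.0) ((λ.λ.1 0) (λ.λ.0)))
  [2] (λ.(λ.0) 0) ((λ.λ.λ.0) ((λ.λ.1 0) (λ.λ.0)))
  [3] (λ.0) ((λ.λ.λ.0) ((λ.λ.1 0) (λ.λ.0)))
  [4] (λ.λ.λ.0) ((λ.λ.1 0) (λ.λ.0))
  [5] λ.λ.0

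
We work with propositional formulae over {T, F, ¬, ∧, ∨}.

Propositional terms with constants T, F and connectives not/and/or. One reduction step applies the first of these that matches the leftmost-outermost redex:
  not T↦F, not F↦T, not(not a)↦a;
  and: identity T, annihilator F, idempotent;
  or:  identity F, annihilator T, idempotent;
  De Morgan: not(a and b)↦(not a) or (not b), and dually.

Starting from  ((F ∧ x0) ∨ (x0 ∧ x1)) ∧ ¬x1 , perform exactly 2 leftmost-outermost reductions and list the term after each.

Answer: after 2 steps: (x0 ∧ x1) ∧ ¬x1

Derivation:
  start: ((F ∧ x0) ∨ (x0 ∧ x1)) ∧ ¬x1
  step 1: (F ∨ (x0 ∧ x1)) ∧ ¬x1
  step 2: (x0 ∧ x1) ∧ ¬x1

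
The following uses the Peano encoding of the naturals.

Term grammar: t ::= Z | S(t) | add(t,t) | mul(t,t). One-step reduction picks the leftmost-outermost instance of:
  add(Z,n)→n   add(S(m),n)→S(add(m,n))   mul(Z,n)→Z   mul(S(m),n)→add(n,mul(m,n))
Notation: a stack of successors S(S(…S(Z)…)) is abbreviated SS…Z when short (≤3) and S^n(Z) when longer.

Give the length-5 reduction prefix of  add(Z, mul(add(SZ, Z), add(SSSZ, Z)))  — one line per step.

Answer: after 5 steps: S(add(add(SSZ, Z), mul(add(Z, Z), add(SSSZ, Z))))

Working:
  start: add(Z, mul(add(SZ, Z), add(SSSZ, Z)))
  →1  mul(add(SZ, Z), add(SSSZ, Z))
  →2  mul(S(add(Z, Z)), add(SSSZ, Z))
  →3  add(add(SSSZ, Z), mul(add(Z, Z), add(SSSZ, Z)))
  →4  add(S(add(SSZ, Z)), mul(add(Z, Z), add(SSSZ, Z)))
  →5  S(add(add(SSZ, Z), mul(add(Z, Z), add(SSSZ, Z))))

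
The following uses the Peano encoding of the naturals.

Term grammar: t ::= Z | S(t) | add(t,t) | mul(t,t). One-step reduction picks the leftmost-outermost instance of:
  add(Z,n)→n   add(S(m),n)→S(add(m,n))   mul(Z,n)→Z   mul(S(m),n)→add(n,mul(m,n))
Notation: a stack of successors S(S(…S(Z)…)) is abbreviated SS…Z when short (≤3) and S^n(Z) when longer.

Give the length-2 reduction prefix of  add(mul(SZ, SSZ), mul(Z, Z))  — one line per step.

Answer: after 2 steps: add(S(add(SZ, mul(Z, SSZ))), mul(Z, Z))

Working:
  start: add(mul(SZ, SSZ), mul(Z, Z))
  →1  add(add(SSZ, mul(Z, SSZ)), mul(Z, Z))
  →2  add(S(add(SZ, mul(Z, SSZ))), mul(Z, Z))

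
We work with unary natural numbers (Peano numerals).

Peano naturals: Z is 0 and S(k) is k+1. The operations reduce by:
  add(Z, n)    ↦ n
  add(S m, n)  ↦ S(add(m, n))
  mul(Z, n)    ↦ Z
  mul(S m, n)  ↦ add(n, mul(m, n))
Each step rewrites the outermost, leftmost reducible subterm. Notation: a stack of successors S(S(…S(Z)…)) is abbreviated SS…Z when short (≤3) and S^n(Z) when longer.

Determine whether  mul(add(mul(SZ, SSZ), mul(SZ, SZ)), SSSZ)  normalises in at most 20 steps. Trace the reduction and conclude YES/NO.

  start: mul(add(mul(SZ, SSZ), mul(SZ, SZ)), SSSZ)
  [1] mul(add(add(SSZ, mul(Z, SSZ)), mul(SZ, SZ)), SSSZ)
  [2] mul(add(S(add(SZ, mul(Z, SSZ))), mul(SZ, SZ)), SSSZ)
  [3] mul(S(add(add(SZ, mul(Z, SSZ)), mul(SZ, SZ))), SSSZ)
  [4] add(SSSZ, mul(add(add(SZ, mul(Z, SSZ)), mul(SZ, SZ)), SSSZ))
  [5] S(add(SSZ, mul(add(add(SZ, mul(Z, SSZ)), mul(SZ, SZ)), SSSZ)))
  [6] S(S(add(SZ, mul(add(add(SZ, mul(Z, SSZ)), mul(SZ, SZ)), SSSZ))))
  [7] S(S(S(add(Z, mul(add(add(SZ, mul(Z, SSZ)), mul(SZ, SZ)), SSSZ)))))
  [8] S(S(S(mul(add(add(SZ, mul(Z, SSZ)), mul(SZ, SZ)), SSSZ))))
  [9] S(S(S(mul(add(S(add(Z, mul(Z, SSZ))), mul(SZ, SZ)), SSSZ))))
  [10] S(S(S(mul(S(add(add(Z, mul(Z, SSZ)), mul(SZ, SZ))), SSSZ))))
  [11] S(S(S(add(SSSZ, mul(add(add(Z, mul(Z, SSZ)), mul(SZ, SZ)), SSSZ)))))
  [12] S(S(S(S(add(SSZ, mul(add(add(Z, mul(Z, SSZ)), mul(SZ, SZ)), SSSZ))))))
  [13] S(S(S(S(S(add(SZ, mul(add(add(Z, mul(Z, SSZ)), mul(SZ, SZ)), SSSZ)))))))
  [14] S(S(S(S(S(S(add(Z, mul(add(add(Z, mul(Z, SSZ)), mul(SZ, SZ)), SSSZ))))))))
  [15] S(S(S(S(S(S(mul(add(add(Z, mul(Z, SSZ)), mul(SZ, SZ)), SSSZ)))))))
  [16] S(S(S(S(S(S(mul(add(mul(Z, SSZ), mul(SZ, SZ)), SSSZ)))))))
  [17] S(S(S(S(S(S(mul(add(Z, mul(SZ, SZ)), SSSZ)))))))
  [18] S(S(S(S(S(S(mul(mul(SZ, SZ), SSSZ)))))))
  [19] S(S(S(S(S(S(mul(add(SZ, mul(Z, SZ)), SSSZ)))))))
  [20] S(S(S(S(S(S(mul(S(add(Z, mul(Z, SZ))), SSSZ)))))))

Answer: NO — after 20 steps the term is S(S(S(S(S(S(mul(S(add(Z, mul(Z, SZ))), SSSZ))))))), not yet normal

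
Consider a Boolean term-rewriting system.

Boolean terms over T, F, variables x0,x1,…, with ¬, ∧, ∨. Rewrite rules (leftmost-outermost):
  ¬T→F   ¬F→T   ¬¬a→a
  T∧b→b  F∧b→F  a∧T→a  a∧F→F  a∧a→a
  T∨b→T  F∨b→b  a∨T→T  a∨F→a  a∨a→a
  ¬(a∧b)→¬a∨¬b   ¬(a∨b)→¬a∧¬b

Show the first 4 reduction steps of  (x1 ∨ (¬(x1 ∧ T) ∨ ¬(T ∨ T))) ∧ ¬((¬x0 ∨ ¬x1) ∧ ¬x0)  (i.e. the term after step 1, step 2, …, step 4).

  start: (x1 ∨ (¬(x1 ∧ T) ∨ ¬(T ∨ T))) ∧ ¬((¬x0 ∨ ¬x1) ∧ ¬x0)
  [1] (x1 ∨ ((¬x1 ∨ ¬T) ∨ ¬(T ∨ T))) ∧ ¬((¬x0 ∨ ¬x1) ∧ ¬x0)
  [2] (x1 ∨ ((¬x1 ∨ F) ∨ ¬(T ∨ T))) ∧ ¬((¬x0 ∨ ¬x1) ∧ ¬x0)
  [3] (x1 ∨ (¬x1 ∨ ¬(T ∨ T))) ∧ ¬((¬x0 ∨ ¬x1) ∧ ¬x0)
  [4] (x1 ∨ (¬x1 ∨ (¬T ∧ ¬T))) ∧ ¬((¬x0 ∨ ¬x1) ∧ ¬x0)

Answer: after 4 steps: (x1 ∨ (¬x1 ∨ (¬T ∧ ¬T))) ∧ ¬((¬x0 ∨ ¬x1) ∧ ¬x0)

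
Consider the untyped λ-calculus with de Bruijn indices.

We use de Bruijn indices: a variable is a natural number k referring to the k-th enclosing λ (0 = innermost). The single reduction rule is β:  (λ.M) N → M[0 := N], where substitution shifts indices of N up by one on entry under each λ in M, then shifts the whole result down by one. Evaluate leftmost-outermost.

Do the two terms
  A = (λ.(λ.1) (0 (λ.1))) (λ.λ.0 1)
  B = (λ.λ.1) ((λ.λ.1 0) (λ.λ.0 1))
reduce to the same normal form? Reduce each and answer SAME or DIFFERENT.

Term A:
  start: (λ.(λ.1) (0 (λ.1))) (λ.λ.0 1)
  [1] (λ.λ.λ.0 1) ((λ.λ.0 1) (λ.λ.λ.0 1))
  [2] λ.λ.0 1

Term B:
  start: (λ.λ.1) ((λ.λ.1 0) (λ.λ.0 1))
  [1] λ.(λ.λ.1 0) (λ.λ.0 1)
  [2] λ.λ.(λ.λ.0 1) 0
  [3] λ.λ.λ.0 1

Answer: DIFFERENT — A ⇓ λ.λ.0 1, B ⇓ λ.λ.λ.0 1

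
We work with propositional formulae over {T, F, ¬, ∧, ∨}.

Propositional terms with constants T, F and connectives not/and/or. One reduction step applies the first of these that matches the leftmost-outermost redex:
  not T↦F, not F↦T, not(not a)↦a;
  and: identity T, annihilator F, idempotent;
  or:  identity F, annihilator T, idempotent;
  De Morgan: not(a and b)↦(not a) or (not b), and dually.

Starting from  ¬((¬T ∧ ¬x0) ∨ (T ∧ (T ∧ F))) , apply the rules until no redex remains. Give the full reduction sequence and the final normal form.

Answer: normal form = T  (in 12 steps)

Working:
  start: ¬((¬T ∧ ¬x0) ∨ (T ∧ (T ∧ F)))
  [1] ¬(¬T ∧ ¬x0) ∧ ¬(T ∧ (T ∧ F))
  [2] (¬¬T ∨ ¬¬x0) ∧ ¬(T ∧ (T ∧ F))
  [3] (T ∨ ¬¬x0) ∧ ¬(T ∧ (T ∧ F))
  [4] T ∧ ¬(T ∧ (T ∧ F))
  [5] ¬(T ∧ (T ∧ F))
  [6] ¬T ∨ ¬(T ∧ F)
  [7] F ∨ ¬(T ∧ F)
  [8] ¬(T ∧ F)
  [9] ¬T ∨ ¬F
  [10] F ∨ ¬F
  [11] ¬F
  [12] T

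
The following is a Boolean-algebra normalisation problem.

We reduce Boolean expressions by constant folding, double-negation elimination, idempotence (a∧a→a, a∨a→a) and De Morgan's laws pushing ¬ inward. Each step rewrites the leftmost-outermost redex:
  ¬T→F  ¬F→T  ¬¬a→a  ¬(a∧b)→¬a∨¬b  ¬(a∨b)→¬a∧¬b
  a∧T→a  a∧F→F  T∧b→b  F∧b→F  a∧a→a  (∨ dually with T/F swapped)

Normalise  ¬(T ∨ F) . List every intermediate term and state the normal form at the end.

  start: ¬(T ∨ F)
  [1] ¬T ∧ ¬F
  [2] F ∧ ¬F
  [3] F

Answer: normal form = F  (in 3 steps)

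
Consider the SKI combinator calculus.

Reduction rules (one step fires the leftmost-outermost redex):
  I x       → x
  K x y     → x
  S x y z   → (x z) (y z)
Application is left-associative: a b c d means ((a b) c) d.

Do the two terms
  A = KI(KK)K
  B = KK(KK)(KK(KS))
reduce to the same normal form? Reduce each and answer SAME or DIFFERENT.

Answer: DIFFERENT — A ⇓ K, B ⇓ KK

Working:
Term A:
  start: KI(KK)K
  step 1: IK
  step 2: K

Term B:
  start: KK(KK)(KK(KS))
  step 1: K(KK(KS))
  step 2: KK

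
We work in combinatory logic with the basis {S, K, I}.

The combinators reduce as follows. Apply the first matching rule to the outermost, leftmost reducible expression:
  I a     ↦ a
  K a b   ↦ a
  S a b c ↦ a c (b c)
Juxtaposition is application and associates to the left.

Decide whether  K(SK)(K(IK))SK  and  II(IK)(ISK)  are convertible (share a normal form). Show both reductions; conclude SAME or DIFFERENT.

Term A:
  start: K(SK)(K(IK))SK
  →1  SKSK
  →2  KK(SK)
  →3  K

Term B:
  start: II(IK)(ISK)
  →1  I(IK)(ISK)
  →2  IK(ISK)
  →3  K(ISK)
  →4  K(SK)

Answer: DIFFERENT — A ⇓ K, B ⇓ K(SK)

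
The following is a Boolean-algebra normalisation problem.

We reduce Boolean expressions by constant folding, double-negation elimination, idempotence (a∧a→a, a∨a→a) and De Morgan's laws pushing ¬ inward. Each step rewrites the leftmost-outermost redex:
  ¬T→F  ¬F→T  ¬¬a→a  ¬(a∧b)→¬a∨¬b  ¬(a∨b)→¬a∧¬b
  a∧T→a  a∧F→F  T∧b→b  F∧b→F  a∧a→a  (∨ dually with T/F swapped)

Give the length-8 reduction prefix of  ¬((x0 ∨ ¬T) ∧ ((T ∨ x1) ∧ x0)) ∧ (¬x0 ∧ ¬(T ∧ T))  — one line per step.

  start: ¬((x0 ∨ ¬T) ∧ ((T ∨ x1) ∧ x0)) ∧ (¬x0 ∧ ¬(T ∧ T))
  →1  (¬(x0 ∨ ¬T) ∨ ¬((T ∨ x1) ∧ x0)) ∧ (¬x0 ∧ ¬(T ∧ T))
  →2  ((¬x0 ∧ ¬¬T) ∨ ¬((T ∨ x1) ∧ x0)) ∧ (¬x0 ∧ ¬(T ∧ T))
  →3  ((¬x0 ∧ T) ∨ ¬((T ∨ x1) ∧ x0)) ∧ (¬x0 ∧ ¬(T ∧ T))
  →4  (¬x0 ∨ ¬((T ∨ x1) ∧ x0)) ∧ (¬x0 ∧ ¬(T ∧ T))
  →5  (¬x0 ∨ (¬(T ∨ x1) ∨ ¬x0)) ∧ (¬x0 ∧ ¬(T ∧ T))
  →6  (¬x0 ∨ ((¬T ∧ ¬x1) ∨ ¬x0)) ∧ (¬x0 ∧ ¬(T ∧ T))
  →7  (¬x0 ∨ ((F ∧ ¬x1) ∨ ¬x0)) ∧ (¬x0 ∧ ¬(T ∧ T))
  →8  (¬x0 ∨ (F ∨ ¬x0)) ∧ (¬x0 ∧ ¬(T ∧ T))

Answer: after 8 steps: (¬x0 ∨ (F ∨ ¬x0)) ∧ (¬x0 ∧ ¬(T ∧ T))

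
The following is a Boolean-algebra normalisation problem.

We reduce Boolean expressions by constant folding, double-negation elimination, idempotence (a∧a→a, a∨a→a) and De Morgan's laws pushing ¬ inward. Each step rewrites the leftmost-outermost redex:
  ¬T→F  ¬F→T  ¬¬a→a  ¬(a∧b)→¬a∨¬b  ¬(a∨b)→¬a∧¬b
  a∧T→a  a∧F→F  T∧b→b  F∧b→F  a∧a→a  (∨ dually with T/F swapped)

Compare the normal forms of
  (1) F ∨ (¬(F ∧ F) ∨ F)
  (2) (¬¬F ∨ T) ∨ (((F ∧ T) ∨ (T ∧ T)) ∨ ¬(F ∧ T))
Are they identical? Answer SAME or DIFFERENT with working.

Term A:
  start: F ∨ (¬(F ∧ F) ∨ F)
  [1] ¬(F ∧ F) ∨ F
  [2] ¬(F ∧ F)
  [3] ¬F ∨ ¬F
  [4] ¬F
  [5] T

Term B:
  start: (¬¬F ∨ T) ∨ (((F ∧ T) ∨ (T ∧ T)) ∨ ¬(F ∧ T))
  [1] T ∨ (((F ∧ T) ∨ (T ∧ T)) ∨ ¬(F ∧ T))
  [2] T

Answer: SAME — A ⇓ T, B ⇓ T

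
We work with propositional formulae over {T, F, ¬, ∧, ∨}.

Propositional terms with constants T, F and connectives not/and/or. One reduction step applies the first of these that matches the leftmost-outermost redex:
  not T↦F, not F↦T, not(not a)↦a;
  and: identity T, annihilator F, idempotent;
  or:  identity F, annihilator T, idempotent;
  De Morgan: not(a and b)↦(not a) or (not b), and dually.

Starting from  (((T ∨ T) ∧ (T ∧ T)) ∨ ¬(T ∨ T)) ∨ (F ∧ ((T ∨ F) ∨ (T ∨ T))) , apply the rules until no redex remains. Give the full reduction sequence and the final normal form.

  start: (((T ∨ T) ∧ (T ∧ T)) ∨ ¬(T ∨ T)) ∨ (F ∧ ((T ∨ F) ∨ (T ∨ T)))
  step 1: ((T ∧ (T ∧ T)) ∨ ¬(T ∨ T)) ∨ (F ∧ ((T ∨ F) ∨ (T ∨ T)))
  step 2: ((T ∧ T) ∨ ¬(T ∨ T)) ∨ (F ∧ ((T ∨ F) ∨ (T ∨ T)))
  step 3: (T ∨ ¬(T ∨ T)) ∨ (F ∧ ((T ∨ F) ∨ (T ∨ T)))
  step 4: T ∨ (F ∧ ((T ∨ F) ∨ (T ∨ T)))
  step 5: T

Answer: normal form = T  (in 5 steps)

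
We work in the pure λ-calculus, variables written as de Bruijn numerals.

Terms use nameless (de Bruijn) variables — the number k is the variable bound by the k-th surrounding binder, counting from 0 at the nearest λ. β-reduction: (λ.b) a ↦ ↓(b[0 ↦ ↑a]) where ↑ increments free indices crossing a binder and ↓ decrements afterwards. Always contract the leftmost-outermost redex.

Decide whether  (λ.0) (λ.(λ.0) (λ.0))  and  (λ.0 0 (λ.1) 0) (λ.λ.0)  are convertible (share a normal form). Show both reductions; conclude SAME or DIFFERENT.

Answer: SAME — A ⇓ λ.λ.0, B ⇓ λ.λ.0

Derivation:
Term A:
  start: (λ.0) (λ.(λ.0) (λ.0))
  [1] λ.(λ.0) (λ.0)
  [2] λ.λ.0

Term B:
  start: (λ.0 0 (λ.1) 0) (λ.λ.0)
  [1] (λ.λ.0) (λ.λ.0) (λ.λ.λ.0) (λ.λ.0)
  [2] (λ.0) (λ.λ.λ.0) (λ.λ.0)
  [3] (λ.λ.λ.0) (λ.λ.0)
  [4] λ.λ.0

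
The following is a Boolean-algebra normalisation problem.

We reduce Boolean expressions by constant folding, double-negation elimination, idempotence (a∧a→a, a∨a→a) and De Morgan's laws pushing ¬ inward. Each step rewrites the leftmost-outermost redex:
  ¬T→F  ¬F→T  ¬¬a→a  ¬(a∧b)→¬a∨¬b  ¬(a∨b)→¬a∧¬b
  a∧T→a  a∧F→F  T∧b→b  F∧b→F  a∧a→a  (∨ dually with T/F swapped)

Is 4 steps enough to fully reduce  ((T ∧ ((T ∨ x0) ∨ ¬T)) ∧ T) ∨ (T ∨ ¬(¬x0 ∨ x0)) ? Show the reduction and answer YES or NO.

Answer: NO — after 4 steps the term is T ∨ (T ∨ ¬(¬x0 ∨ x0)), not yet normal

Reduction:
  start: ((T ∧ ((T ∨ x0) ∨ ¬T)) ∧ T) ∨ (T ∨ ¬(¬x0 ∨ x0))
  [1] (T ∧ ((T ∨ x0) ∨ ¬T)) ∨ (T ∨ ¬(¬x0 ∨ x0))
  [2] ((T ∨ x0) ∨ ¬T) ∨ (T ∨ ¬(¬x0 ∨ x0))
  [3] (T ∨ ¬T) ∨ (T ∨ ¬(¬x0 ∨ x0))
  [4] T ∨ (T ∨ ¬(¬x0 ∨ x0))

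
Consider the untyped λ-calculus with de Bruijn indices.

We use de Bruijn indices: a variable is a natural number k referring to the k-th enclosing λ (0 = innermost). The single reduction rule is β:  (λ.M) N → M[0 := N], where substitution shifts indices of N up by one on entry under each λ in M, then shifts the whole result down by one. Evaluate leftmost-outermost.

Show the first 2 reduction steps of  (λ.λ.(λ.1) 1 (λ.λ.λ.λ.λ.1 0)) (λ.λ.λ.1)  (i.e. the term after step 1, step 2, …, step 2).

Answer: after 2 steps: λ.0 (λ.λ.λ.λ.λ.1 0)

Working:
  start: (λ.λ.(λ.1) 1 (λ.λ.λ.λ.λ.1 0)) (λ.λ.λ.1)
  step 1: λ.(λ.1) (λ.λ.λ.1) (λ.λ.λ.λ.λ.1 0)
  step 2: λ.0 (λ.λ.λ.λ.λ.1 0)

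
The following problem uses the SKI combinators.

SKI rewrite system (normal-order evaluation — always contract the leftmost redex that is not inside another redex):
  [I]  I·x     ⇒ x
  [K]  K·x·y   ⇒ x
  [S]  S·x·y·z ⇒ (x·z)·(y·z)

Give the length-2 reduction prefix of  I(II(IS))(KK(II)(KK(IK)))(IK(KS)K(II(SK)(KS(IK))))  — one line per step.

Answer: after 2 steps: I(IS)(KK(II)(KK(IK)))(IK(KS)K(II(SK)(KS(IK))))

Working:
  start: I(II(IS))(KK(II)(KK(IK)))(IK(KS)K(II(SK)(KS(IK))))
  →1  II(IS)(KK(II)(KK(IK)))(IK(KS)K(II(SK)(KS(IK))))
  →2  I(IS)(KK(II)(KK(IK)))(IK(KS)K(II(SK)(KS(IK))))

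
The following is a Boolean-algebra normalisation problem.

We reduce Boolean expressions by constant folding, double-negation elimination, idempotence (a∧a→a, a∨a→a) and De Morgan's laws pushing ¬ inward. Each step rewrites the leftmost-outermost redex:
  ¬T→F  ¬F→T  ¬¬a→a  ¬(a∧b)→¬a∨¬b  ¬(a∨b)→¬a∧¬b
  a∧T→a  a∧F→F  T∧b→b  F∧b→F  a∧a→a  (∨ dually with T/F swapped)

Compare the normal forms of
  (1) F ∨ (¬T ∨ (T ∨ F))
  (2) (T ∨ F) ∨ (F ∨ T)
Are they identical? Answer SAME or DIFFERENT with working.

Term A:
  start: F ∨ (¬T ∨ (T ∨ F))
  step 1: ¬T ∨ (T ∨ F)
  step 2: F ∨ (T ∨ F)
  step 3: T ∨ F
  step 4: T

Term B:
  start: (T ∨ F) ∨ (F ∨ T)
  step 1: T ∨ (F ∨ T)
  step 2: T

Answer: SAME — A ⇓ T, B ⇓ T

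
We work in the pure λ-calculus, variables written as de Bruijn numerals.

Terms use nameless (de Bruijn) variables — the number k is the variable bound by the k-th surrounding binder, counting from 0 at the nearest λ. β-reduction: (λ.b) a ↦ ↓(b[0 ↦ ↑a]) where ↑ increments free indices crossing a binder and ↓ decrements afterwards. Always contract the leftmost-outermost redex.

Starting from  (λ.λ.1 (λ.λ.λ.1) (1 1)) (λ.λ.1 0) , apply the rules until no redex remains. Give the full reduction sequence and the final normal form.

Answer: normal form = λ.λ.λ.1  (in 4 steps)

Working:
  start: (λ.λ.1 (λ.λ.λ.1) (1 1)) (λ.λ.1 0)
  [1] λ.(λ.λ.1 0) (λ.λ.λ.1) ((λ.λ.1 0) (λ.λ.1 0))
  [2] λ.(λ.(λ.λ.λ.1) 0) ((λ.λ.1 0) (λ.λ.1 0))
  [3] λ.(λ.λ.λ.1) ((λ.λ.1 0) (λ.λ.1 0))
  [4] λ.λ.λ.1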